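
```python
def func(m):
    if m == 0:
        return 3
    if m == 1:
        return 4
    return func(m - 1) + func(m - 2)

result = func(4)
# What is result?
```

Build up from base cases: func(0)=3, func(1)=4, func(2)=7, func(3)=11, func(4)=18

Answer: 18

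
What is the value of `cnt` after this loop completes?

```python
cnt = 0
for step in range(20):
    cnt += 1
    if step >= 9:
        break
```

Loop breaks when step reaches 9, cnt is 10
`cnt` takes the values: 0 → 1 → 2 → 3 → 4 → 5 → 6 → 7 → 8 → 9 → 10

Answer: 10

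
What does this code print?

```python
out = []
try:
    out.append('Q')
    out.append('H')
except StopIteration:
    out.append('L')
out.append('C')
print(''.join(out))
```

Execution trace: 'Q' (try body) → 'H' (try body, no exception) → 'C' (after the try/except). Output: QHC

Answer: QHC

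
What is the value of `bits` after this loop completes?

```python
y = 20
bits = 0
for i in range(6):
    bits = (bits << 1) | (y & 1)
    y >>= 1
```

Reverse lowest 6 bits of 20
`bits` takes the values: 0 → 1 → 2 → 5 → 10

Answer: 10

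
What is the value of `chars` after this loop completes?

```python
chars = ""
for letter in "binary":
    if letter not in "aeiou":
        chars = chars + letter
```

Remove vowels from 'binary'
`chars` takes the values: "" → "b" → "bn" → "bnr" → "bnry"

Answer: "bnry"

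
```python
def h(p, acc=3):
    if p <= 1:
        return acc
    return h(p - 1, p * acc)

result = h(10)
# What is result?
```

Accumulator trace (n, acc): (10, 3) -> (9, 30) -> (8, 270) -> (7, 2160) -> (6, 15120) -> (5, 90720) -> (4, 453600) -> (3, 1814400) -> (2, 5443200) -> (1, 10886400) -> return 10886400

Answer: 10886400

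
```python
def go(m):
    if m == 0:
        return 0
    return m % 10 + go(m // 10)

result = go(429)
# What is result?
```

Sum of digits of 429: 9 + 2 + 4 = 15

Answer: 15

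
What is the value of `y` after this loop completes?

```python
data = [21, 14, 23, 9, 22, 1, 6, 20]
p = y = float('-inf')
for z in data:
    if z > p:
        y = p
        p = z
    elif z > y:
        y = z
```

Second largest (with repeats) in [21, 14, 23, 9, 22, 1, 6, 20]
`y` takes the values: -inf → 14 → 21 → 22

Answer: 22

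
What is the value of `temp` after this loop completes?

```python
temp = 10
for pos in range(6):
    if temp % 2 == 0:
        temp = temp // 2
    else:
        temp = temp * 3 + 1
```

Collatz-style transformation from 10
`temp` takes the values: 10 → 5 → 16 → 8 → 4 → 2 → 1

Answer: 1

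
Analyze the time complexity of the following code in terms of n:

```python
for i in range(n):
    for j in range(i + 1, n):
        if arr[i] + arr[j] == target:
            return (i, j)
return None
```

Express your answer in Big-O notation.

This is Two sum brute force. Time complexity: O(n²).

Answer: O(n²)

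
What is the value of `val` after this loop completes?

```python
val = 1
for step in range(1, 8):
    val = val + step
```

Start at 1, add 1 through 7
`val` takes the values: 1 → 2 → 4 → 7 → 11 → 16 → 22 → 29

Answer: 29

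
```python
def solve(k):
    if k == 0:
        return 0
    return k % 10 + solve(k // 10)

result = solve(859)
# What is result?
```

Sum of digits of 859: 9 + 5 + 8 = 22

Answer: 22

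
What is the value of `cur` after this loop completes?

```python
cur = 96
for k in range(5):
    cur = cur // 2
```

Halve 5 times: 96 // 2^5 = 3
`cur` takes the values: 96 → 48 → 24 → 12 → 6 → 3

Answer: 3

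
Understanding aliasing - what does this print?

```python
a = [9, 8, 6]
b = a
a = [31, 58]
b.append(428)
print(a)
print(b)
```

Key concept: rebinding vs mutation: a is rebound to a new list, b still points at the original.
Step by step:
`a = [9, 8, 6]` → a = [9, 8, 6]
`b = a` → b = [9, 8, 6] (same object as a)
`a = [31, 58]` → a = [31, 58]
`b.append(428)` → b = [9, 8, 6, 428]
`print(a)` → prints [31, 58]
`print(b)` → prints [9, 8, 6, 428]

Answer:
[31, 58]
[9, 8, 6, 428]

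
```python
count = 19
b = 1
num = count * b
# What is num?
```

Trace:
`count = 19` → count = 19
`b = 1` → b = 1
`num = count * b` → num = 19
So num = 19

Answer: 19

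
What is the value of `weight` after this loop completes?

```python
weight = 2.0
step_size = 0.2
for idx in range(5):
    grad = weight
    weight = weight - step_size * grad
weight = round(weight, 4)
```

Gradient descent: w = 2.0 * (1 - 0.2)^5
`weight` takes the values: 2.0 → 1.6 → 1.28 → 1.024 → 0.8192 → 0.65536 → 0.6554

Answer: 0.6554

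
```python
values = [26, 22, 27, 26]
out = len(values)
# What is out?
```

Trace:
`values = [26, 22, 27, 26]` → values = [26, 22, 27, 26]
`out = len(values)` → out = 4
So out = 4

Answer: 4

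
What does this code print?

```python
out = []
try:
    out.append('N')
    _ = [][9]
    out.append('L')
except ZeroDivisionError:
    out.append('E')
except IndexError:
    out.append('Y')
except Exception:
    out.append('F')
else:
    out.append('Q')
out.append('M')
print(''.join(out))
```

Execution trace: 'N' (try body) → 'Y' (except IndexError) → 'M' (after the try/except). Output: NYM

Answer: NYM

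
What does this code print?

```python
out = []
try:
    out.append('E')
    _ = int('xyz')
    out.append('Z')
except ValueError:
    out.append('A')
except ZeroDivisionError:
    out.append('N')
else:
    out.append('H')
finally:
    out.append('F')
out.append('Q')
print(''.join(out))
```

Execution trace: 'E' (try body) → 'A' (except ValueError) → 'F' (finally) → 'Q' (after the try/except). Output: EAFQ

Answer: EAFQ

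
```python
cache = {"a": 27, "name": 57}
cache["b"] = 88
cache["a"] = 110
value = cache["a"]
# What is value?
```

Trace:
`cache = {"a": 27, "name": 57}` → cache = {'a': 27, 'name': 57}
`cache["b"] = 88` → cache = {'a': 27, 'name': 57, 'b': 88}
`cache["a"] = 110` → cache = {'a': 110, 'name': 57, 'b': 88}
`value = cache["a"]` → value = 110
So value = 110

Answer: 110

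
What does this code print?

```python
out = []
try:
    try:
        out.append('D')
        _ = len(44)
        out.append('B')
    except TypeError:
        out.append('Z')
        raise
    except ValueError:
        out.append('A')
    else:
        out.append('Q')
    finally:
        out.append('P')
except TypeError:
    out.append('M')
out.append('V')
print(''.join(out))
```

Execution trace: 'D' (inner try body) → 'Z' (inner except TypeError) → 'P' (inner finally) → 'M' (outer except TypeError) → 'V' (after the try/except). Output: DZPMV

Answer: DZPMV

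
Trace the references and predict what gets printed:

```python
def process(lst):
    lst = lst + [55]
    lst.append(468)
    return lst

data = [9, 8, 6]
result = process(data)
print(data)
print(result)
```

Key concept: rebinding parameter vs mutation.
Step by step:
`data = [9, 8, 6]` → data = [9, 8, 6]
`result = process(data)` → result = [9, 8, 6, 55, 468]
`print(data)` → prints [9, 8, 6]
`print(result)` → prints [9, 8, 6, 55, 468]

Answer:
[9, 8, 6]
[9, 8, 6, 55, 468]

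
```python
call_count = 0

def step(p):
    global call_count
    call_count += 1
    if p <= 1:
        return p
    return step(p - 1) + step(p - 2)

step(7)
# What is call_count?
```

Calls(p) = 1 + Calls(p-1) + Calls(p-2); Calls(0)=Calls(1)=1. For p=7 this gives 41.

Answer: 41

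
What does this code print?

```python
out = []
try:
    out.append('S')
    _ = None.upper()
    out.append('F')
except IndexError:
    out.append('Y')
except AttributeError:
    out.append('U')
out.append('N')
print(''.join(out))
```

Execution trace: 'S' (try body) → 'U' (except AttributeError) → 'N' (after the try/except). Output: SUN

Answer: SUN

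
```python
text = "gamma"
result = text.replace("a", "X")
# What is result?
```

Trace:
`text = "gamma"` → text = 'gamma'
`result = text.replace("a", "X")` → result = 'gXmmX'
So result = 'gXmmX'

Answer: 'gXmmX'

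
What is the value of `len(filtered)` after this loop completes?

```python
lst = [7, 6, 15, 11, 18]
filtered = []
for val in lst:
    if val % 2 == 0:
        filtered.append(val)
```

Count even numbers in [7, 6, 15, 11, 18]
`filtered` takes the values: [] → [6] → [6, 18]
So `len(filtered)` = 2

Answer: 2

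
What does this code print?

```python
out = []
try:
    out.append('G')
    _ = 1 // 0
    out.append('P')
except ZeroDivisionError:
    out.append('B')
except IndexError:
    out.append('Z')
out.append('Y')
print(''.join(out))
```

Execution trace: 'G' (try body) → 'B' (except ZeroDivisionError) → 'Y' (after the try/except). Output: GBY

Answer: GBY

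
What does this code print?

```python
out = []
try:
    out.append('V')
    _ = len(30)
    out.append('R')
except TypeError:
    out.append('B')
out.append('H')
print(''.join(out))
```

Execution trace: 'V' (try body) → 'B' (except TypeError) → 'H' (after the try/except). Output: VBH

Answer: VBH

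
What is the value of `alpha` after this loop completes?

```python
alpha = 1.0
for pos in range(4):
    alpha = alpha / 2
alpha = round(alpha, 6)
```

Halving LR 4 times: 1 / 2^4
`alpha` takes the values: 1.0 → 0.5 → 0.25 → 0.125 → 0.0625

Answer: 0.0625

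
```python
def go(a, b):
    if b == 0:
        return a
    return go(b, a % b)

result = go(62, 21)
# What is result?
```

go(62, 21) -> go(21, 20) -> go(20, 1) -> go(1, 0) -> 1

Answer: 1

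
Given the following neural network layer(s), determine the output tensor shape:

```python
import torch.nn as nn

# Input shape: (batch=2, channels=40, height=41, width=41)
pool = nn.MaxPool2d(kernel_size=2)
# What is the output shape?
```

Input: (2, 40, 41, 41) -> Output: (2, 40, 20, 20)

Answer: (2, 40, 20, 20)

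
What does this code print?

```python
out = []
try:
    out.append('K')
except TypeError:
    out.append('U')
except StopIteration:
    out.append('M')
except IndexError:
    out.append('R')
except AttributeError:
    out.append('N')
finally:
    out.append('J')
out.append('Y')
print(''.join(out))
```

Execution trace: 'K' (try body, no exception) → 'J' (finally) → 'Y' (after the try/except). Output: KJY

Answer: KJY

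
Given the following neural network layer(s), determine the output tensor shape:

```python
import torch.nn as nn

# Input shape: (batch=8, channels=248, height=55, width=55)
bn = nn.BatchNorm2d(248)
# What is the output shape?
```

Input: (8, 248, 55, 55) -> Output: (8, 248, 55, 55)

Answer: (8, 248, 55, 55)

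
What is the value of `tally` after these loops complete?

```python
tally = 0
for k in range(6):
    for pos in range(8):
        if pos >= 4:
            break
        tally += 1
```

Inner breaks at 4, outer runs 6 times
`tally` takes the values: 0 → 1 → 2 → 3 → 4 → 5 → 6 → 7 → 8 → 9 → 10 → 11 → 12 → 13 → 14 → 15 → 16 → 17 → 18 → 19 → 20 → 21 → 22 → 23 → 24

Answer: 24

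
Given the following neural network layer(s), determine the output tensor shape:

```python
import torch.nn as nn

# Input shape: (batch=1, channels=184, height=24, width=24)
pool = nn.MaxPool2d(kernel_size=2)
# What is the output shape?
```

Input: (1, 184, 24, 24) -> Output: (1, 184, 12, 12)

Answer: (1, 184, 12, 12)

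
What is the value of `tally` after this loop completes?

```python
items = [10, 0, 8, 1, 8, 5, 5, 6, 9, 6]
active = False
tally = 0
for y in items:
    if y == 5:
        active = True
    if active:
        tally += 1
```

Count elements after first 5 in [10, 0, 8, 1, 8, 5, 5, 6, 9, 6]
`tally` takes the values: 0 → 1 → 2 → 3 → 4 → 5

Answer: 5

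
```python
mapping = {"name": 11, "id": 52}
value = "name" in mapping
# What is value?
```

Trace:
`mapping = {"name": 11, "id": 52}` → mapping = {'name': 11, 'id': 52}
`value = "name" in mapping` → value = True
So value = True

Answer: True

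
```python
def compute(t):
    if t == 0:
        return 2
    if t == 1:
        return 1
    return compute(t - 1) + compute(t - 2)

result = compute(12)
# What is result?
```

Build up from base cases: compute(0)=2, compute(1)=1, compute(2)=3, compute(3)=4, compute(4)=7, compute(5)=11, compute(6)=18, ..., compute(12)=322

Answer: 322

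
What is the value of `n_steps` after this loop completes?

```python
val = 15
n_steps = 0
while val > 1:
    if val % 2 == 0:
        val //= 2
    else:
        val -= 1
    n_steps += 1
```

Steps to reduce 15 to 1
`n_steps` takes the values: 0 → 1 → 2 → 3 → 4 → 5 → 6

Answer: 6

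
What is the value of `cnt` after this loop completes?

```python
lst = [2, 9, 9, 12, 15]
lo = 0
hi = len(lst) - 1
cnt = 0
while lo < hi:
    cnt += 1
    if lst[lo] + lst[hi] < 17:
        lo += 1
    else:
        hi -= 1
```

Steps to find pair summing to 17
`cnt` takes the values: 0 → 1 → 2 → 3 → 4

Answer: 4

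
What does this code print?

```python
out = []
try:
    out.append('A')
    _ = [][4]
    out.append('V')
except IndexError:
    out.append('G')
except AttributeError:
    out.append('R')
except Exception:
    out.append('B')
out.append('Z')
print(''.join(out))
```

Execution trace: 'A' (try body) → 'G' (except IndexError) → 'Z' (after the try/except). Output: AGZ

Answer: AGZ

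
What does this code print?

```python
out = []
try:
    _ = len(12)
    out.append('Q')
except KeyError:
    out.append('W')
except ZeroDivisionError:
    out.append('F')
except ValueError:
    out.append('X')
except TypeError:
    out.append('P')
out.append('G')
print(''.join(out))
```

Execution trace: 'P' (except TypeError) → 'G' (after the try/except). Output: PG

Answer: PG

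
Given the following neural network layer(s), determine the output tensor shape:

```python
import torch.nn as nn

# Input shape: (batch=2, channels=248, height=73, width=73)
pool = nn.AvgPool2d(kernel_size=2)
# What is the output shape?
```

Input: (2, 248, 73, 73) -> Output: (2, 248, 36, 36)

Answer: (2, 248, 36, 36)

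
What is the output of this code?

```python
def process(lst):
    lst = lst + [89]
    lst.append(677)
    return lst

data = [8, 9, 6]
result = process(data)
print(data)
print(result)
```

Key concept: rebinding parameter vs mutation.
Step by step:
`data = [8, 9, 6]` → data = [8, 9, 6]
`result = process(data)` → result = [8, 9, 6, 89, 677]
`print(data)` → prints [8, 9, 6]
`print(result)` → prints [8, 9, 6, 89, 677]

Answer:
[8, 9, 6]
[8, 9, 6, 89, 677]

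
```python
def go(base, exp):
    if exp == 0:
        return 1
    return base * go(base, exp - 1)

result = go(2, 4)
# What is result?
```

go(2, 4) = 2 * 2 * 2 * 2 = 16

Answer: 16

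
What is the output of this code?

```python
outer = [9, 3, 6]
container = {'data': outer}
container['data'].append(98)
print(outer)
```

Key concept: dict holds reference to list.
Step by step:
`outer = [9, 3, 6]` → outer = [9, 3, 6]
`container = {'data': outer}` → container = {'data': [9, 3, 6]}
`container['data'].append(98)` → outer = [9, 3, 6, 98]; container = {'data': [9, 3, 6, 98]}
`print(outer)` → prints [9, 3, 6, 98]

Answer: [9, 3, 6, 98]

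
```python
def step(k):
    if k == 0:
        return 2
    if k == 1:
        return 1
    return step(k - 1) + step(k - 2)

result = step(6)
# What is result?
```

Build up from base cases: step(0)=2, step(1)=1, step(2)=3, step(3)=4, step(4)=7, step(5)=11, step(6)=18

Answer: 18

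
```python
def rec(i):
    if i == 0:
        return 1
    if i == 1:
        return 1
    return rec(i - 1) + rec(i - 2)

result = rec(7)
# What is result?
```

Build up from base cases: rec(0)=1, rec(1)=1, rec(2)=2, rec(3)=3, rec(4)=5, rec(5)=8, rec(6)=13, ..., rec(7)=21

Answer: 21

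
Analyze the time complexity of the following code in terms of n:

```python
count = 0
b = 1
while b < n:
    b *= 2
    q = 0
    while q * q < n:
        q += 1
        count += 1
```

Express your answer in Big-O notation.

Each loop level contributes: log n × √n. Multiplying the contributions gives O(√n log n).

Answer: O(√n log n)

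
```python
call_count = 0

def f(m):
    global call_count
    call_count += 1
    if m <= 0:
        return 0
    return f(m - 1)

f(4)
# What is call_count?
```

Linear recursion stepping by 1: 5 calls from m=4 down to ≤0.

Answer: 5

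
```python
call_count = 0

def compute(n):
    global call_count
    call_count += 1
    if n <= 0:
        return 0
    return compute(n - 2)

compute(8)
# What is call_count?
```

Linear recursion stepping by 2: 5 calls from n=8 down to ≤0.

Answer: 5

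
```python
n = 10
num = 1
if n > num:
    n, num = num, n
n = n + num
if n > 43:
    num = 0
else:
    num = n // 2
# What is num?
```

Trace:
`n = 10` → n = 10
`num = 1` → num = 1
`if n > num: ...` → n > num is True → n = 1; num = 10
`n = n + num` → n = 11
`if n > 43: ...` → n > 43 is False, take else branch → num = 5
So num = 5

Answer: 5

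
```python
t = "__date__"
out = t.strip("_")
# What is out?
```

Trace:
`t = "__date__"` → t = '__date__'
`out = t.strip("_")` → out = 'date'
So out = 'date'

Answer: 'date'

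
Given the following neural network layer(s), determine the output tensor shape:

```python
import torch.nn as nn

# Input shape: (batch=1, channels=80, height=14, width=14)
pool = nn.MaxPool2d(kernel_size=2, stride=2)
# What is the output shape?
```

Input: (1, 80, 14, 14) -> Output: (1, 80, 7, 7)

Answer: (1, 80, 7, 7)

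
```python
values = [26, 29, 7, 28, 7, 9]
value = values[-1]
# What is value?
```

Trace:
`values = [26, 29, 7, 28, 7, 9]` → values = [26, 29, 7, 28, 7, 9]
`value = values[-1]` → value = 9
So value = 9

Answer: 9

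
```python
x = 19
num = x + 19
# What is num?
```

Trace:
`x = 19` → x = 19
`num = x + 19` → num = 38
So num = 38

Answer: 38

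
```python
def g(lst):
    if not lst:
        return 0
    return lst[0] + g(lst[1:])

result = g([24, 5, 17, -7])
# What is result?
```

24 + 5 + 17 + (-7) + 0 = 39

Answer: 39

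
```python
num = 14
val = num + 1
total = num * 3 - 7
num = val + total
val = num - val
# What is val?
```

Trace:
`num = 14` → num = 14
`val = num + 1` → val = 15
`total = num * 3 - 7` → total = 35
`num = val + total` → num = 50
`val = num - val` → val = 35
So val = 35

Answer: 35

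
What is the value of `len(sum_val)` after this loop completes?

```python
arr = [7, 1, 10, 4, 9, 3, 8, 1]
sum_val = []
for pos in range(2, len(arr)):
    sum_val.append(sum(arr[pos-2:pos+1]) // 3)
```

Number of 3-element averages
`sum_val` takes the values: [] → [6] → [6, 5] → [6, 5, 7] → [6, 5, 7, 5] → [6, 5, 7, 5, 6] → [6, 5, 7, 5, 6, 4]
So `len(sum_val)` = 6

Answer: 6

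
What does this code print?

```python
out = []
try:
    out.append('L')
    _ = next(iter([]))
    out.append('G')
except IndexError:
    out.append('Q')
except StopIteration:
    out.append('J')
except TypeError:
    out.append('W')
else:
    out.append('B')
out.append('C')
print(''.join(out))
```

Execution trace: 'L' (try body) → 'J' (except StopIteration) → 'C' (after the try/except). Output: LJC

Answer: LJC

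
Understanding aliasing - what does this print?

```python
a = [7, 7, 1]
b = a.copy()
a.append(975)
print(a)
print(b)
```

Key concept: list.copy() creates independent copy.
Step by step:
`a = [7, 7, 1]` → a = [7, 7, 1]
`b = a.copy()` → b = [7, 7, 1]
`a.append(975)` → a = [7, 7, 1, 975]
`print(a)` → prints [7, 7, 1, 975]
`print(b)` → prints [7, 7, 1]

Answer:
[7, 7, 1, 975]
[7, 7, 1]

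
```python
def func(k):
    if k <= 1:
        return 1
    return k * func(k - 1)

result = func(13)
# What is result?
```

func(13) = 13 * 12 * 11 * 10 * 9 * 8 * 7 * 6 * 5 * 4 * 3 * 2 * 1 = 6227020800

Answer: 6227020800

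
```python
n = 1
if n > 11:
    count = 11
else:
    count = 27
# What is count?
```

Trace:
`n = 1` → n = 1
`if n > 11: ...` → n > 11 is False, take else branch → count = 27
So count = 27

Answer: 27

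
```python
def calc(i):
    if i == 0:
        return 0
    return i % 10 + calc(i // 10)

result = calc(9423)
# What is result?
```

Sum of digits of 9423: 3 + 2 + 4 + 9 = 18

Answer: 18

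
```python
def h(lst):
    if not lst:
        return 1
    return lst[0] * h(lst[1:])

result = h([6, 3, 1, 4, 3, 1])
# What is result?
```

Product over [6, 3, 1, 4, 3, 1] = 6 * 3 * 1 * 4 * 3 * 1 = 216

Answer: 216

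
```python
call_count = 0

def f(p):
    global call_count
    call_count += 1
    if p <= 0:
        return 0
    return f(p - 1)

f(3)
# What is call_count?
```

Linear recursion stepping by 1: 4 calls from p=3 down to ≤0.

Answer: 4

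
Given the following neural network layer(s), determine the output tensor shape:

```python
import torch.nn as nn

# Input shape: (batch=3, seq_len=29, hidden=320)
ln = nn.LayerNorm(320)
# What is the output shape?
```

Input: (3, 29, 320) -> Output: (3, 29, 320)

Answer: (3, 29, 320)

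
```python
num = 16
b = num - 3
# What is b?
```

Trace:
`num = 16` → num = 16
`b = num - 3` → b = 13
So b = 13

Answer: 13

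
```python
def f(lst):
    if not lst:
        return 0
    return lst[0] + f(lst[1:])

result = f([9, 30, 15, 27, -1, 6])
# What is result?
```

9 + 30 + 15 + 27 + (-1) + 6 + 0 = 86

Answer: 86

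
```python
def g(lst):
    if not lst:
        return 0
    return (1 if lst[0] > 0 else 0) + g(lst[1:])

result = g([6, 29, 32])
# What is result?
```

Count of positive elements in [6, 29, 32] = 3

Answer: 3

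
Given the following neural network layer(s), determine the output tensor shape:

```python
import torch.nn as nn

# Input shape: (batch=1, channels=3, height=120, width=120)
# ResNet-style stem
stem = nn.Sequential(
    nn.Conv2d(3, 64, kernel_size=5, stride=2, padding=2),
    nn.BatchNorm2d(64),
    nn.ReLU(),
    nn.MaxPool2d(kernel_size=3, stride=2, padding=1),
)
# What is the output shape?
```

Input: (1, 3, 120, 120) -> after Conv2d 5x5 stride=2: (1, 64, 60, 60) -> Output: (1, 64, 30, 30)

Answer: (1, 64, 30, 30)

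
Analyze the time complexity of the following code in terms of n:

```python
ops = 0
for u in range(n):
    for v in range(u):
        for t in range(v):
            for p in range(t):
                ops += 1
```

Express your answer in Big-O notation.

Each loop level contributes: n × n × n × n. Multiplying the contributions gives O(n^4).

Answer: O(n^4)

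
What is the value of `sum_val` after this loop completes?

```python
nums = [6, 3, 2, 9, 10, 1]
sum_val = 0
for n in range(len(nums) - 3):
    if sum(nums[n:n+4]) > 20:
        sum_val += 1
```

Count windows with sum > 20
`sum_val` takes the values: 0 → 1 → 2

Answer: 2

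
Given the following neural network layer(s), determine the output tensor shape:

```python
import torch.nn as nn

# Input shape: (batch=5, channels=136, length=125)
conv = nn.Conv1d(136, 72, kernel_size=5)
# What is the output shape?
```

Input: (5, 136, 125) -> Output: (5, 72, 121)

Answer: (5, 72, 121)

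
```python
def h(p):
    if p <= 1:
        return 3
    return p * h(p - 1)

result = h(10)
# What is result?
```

h(10) = 10 * 9 * 8 * 7 * 6 * 5 * 4 * 3 * 2 * 3 = 10886400

Answer: 10886400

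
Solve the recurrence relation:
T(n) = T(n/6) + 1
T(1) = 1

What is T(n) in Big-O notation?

Each step divides n by 6 and adds 1. After log_6(n) steps we reach T(1)=1. So T(n) = 1·log_6(n) + 1 = O(log n).

Answer: O(log n)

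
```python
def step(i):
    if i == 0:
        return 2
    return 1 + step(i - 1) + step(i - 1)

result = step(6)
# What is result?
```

step(i) = 1 + 2·step(i-1), step(0)=2. Closed form: (2+1)·2^6 - 1 = 191.

Answer: 191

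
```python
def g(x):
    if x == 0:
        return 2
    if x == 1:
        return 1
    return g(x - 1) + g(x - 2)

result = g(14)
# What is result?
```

Build up from base cases: g(0)=2, g(1)=1, g(2)=3, g(3)=4, g(4)=7, g(5)=11, g(6)=18, ..., g(14)=843

Answer: 843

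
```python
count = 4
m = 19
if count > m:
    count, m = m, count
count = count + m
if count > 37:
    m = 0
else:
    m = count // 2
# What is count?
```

Trace:
`count = 4` → count = 4
`m = 19` → m = 19
`if count > m: ...` → count > m is False → no variable changes
`count = count + m` → count = 23
`if count > 37: ...` → count > 37 is False, take else branch → m = 11
So count = 23

Answer: 23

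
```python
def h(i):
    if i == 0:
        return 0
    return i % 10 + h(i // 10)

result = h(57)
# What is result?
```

Sum of digits of 57: 7 + 5 = 12

Answer: 12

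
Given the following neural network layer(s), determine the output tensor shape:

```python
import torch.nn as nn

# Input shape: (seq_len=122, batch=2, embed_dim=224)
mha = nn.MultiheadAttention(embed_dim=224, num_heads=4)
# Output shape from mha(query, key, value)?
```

Input: (122, 2, 224) -> Output: (122, 2, 224)

Answer: (122, 2, 224)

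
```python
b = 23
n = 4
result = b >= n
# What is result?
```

Trace:
`b = 23` → b = 23
`n = 4` → n = 4
`result = b >= n` → result = True
So result = True

Answer: True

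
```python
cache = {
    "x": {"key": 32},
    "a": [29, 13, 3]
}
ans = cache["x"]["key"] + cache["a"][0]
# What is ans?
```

Trace:
`cache = { ...` → cache = {'x': {'key': 32}, 'a': [29, 13, 3]}
`ans = cache["x"]["key"] + cache["a"][0]` → ans = 61
So ans = 61

Answer: 61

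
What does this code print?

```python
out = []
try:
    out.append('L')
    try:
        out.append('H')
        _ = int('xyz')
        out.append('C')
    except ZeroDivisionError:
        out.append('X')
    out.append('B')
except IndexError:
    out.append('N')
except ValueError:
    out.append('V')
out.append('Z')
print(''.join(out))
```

Execution trace: 'L' (try body) → 'H' (inner try body) → 'V' (except ValueError) → 'Z' (after the try/except). Output: LHVZ

Answer: LHVZ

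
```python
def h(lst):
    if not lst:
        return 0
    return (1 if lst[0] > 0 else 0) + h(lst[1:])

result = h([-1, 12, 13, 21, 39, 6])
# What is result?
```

Count of positive elements in [-1, 12, 13, 21, 39, 6] = 5

Answer: 5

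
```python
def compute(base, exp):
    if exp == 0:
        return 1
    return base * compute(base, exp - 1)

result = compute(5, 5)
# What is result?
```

compute(5, 5) = 5 * 5 * 5 * 5 * 5 = 3125

Answer: 3125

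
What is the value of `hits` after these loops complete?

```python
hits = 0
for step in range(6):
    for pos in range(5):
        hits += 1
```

6 * 5 = 30
`hits` takes the values: 0 → 1 → 2 → 3 → 4 → 5 → 6 → 7 → 8 → 9 → 10 → 11 → 12 → 13 → 14 → 15 → 16 → 17 → 18 → 19 → 20 → 21 → 22 → 23 → 24 → 25 → 26 → 27 → 28 → 29 → 30

Answer: 30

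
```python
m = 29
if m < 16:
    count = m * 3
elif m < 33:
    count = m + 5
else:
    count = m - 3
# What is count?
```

Trace:
`m = 29` → m = 29
`if m < 16: ...` → m < 16 is False, m < 33 is True → count = 34
So count = 34

Answer: 34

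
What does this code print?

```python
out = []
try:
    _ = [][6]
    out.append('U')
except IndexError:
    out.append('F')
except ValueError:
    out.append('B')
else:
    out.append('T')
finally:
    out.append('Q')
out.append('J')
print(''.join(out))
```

Execution trace: 'F' (except IndexError) → 'Q' (finally) → 'J' (after the try/except). Output: FQJ

Answer: FQJ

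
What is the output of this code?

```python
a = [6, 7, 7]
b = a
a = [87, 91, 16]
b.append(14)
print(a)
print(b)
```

Key concept: rebinding vs mutation: a is rebound to a new list, b still points at the original.
Step by step:
`a = [6, 7, 7]` → a = [6, 7, 7]
`b = a` → b = [6, 7, 7] (same object as a)
`a = [87, 91, 16]` → a = [87, 91, 16]
`b.append(14)` → b = [6, 7, 7, 14]
`print(a)` → prints [87, 91, 16]
`print(b)` → prints [6, 7, 7, 14]

Answer:
[87, 91, 16]
[6, 7, 7, 14]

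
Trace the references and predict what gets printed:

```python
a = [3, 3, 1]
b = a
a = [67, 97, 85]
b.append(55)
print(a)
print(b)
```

Key concept: rebinding vs mutation: a is rebound to a new list, b still points at the original.
Step by step:
`a = [3, 3, 1]` → a = [3, 3, 1]
`b = a` → b = [3, 3, 1] (same object as a)
`a = [67, 97, 85]` → a = [67, 97, 85]
`b.append(55)` → b = [3, 3, 1, 55]
`print(a)` → prints [67, 97, 85]
`print(b)` → prints [3, 3, 1, 55]

Answer:
[67, 97, 85]
[3, 3, 1, 55]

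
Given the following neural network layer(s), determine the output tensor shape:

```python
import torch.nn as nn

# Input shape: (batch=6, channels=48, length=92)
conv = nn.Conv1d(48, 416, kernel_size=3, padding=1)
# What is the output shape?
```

Input: (6, 48, 92) -> Output: (6, 416, 92)

Answer: (6, 416, 92)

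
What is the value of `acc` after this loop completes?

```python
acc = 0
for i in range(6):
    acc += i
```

Sum of 0 to 5 = 15
`acc` takes the values: 0 → 1 → 3 → 6 → 10 → 15

Answer: 15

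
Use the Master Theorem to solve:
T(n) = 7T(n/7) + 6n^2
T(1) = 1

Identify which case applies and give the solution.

a=7, b=7, f(n)=6n^2. log_7(7) = 1. Since c=2 > 1 and the regularity condition holds (7(n/7)^2 = (7/7^2)n^2 with 7/7^2 < 1), Case 3 applies: T(n) = Θ(f(n)) = O(n^2).

Answer: O(n^2) - Case 3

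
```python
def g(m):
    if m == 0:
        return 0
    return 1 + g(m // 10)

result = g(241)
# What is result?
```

Count of digits of 241: 3

Answer: 3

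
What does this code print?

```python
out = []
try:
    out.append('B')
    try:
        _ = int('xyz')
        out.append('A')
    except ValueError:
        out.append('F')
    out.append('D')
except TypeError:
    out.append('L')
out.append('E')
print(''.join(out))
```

Execution trace: 'B' (try body) → 'F' (inner except ValueError) → 'D' (try body, no exception) → 'E' (after the try/except). Output: BFDE

Answer: BFDE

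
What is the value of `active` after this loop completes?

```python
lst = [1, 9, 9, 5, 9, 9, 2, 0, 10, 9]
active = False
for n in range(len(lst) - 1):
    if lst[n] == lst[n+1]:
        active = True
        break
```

Check consecutive duplicates in [1, 9, 9, 5, 9, 9, 2, 0, 10, 9]
`active` takes the values: False → True

Answer: True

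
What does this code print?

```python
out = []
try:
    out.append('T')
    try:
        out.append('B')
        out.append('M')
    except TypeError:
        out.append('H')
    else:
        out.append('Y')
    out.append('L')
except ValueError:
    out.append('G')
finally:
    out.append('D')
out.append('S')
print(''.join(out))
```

Execution trace: 'T' (try body) → 'B' (inner try body) → 'M' (inner try body, no exception) → 'Y' (inner else) → 'L' (try body, no exception) → 'D' (finally) → 'S' (after the try/except). Output: TBMYLDS

Answer: TBMYLDS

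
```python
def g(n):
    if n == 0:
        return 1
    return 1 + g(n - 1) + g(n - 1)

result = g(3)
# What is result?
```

g(n) = 1 + 2·g(n-1), g(0)=1. Closed form: (1+1)·2^3 - 1 = 15.

Answer: 15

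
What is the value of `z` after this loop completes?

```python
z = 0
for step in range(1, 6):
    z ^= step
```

XOR of 1 to 5
`z` takes the values: 0 → 1 → 3 → 0 → 4 → 1

Answer: 1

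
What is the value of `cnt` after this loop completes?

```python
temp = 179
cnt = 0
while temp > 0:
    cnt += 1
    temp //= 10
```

Count digits by repeated division by 10
`cnt` takes the values: 0 → 1 → 2 → 3

Answer: 3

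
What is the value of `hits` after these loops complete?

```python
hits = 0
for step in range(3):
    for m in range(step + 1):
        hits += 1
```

Triangle: 1 + 2 + ... + 3
`hits` takes the values: 0 → 1 → 2 → 3 → 4 → 5 → 6

Answer: 6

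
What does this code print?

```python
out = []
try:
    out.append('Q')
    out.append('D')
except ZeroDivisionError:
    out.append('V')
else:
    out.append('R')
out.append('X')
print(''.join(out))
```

Execution trace: 'Q' (try body) → 'D' (try body, no exception) → 'R' (else) → 'X' (after the try/except). Output: QDRX

Answer: QDRX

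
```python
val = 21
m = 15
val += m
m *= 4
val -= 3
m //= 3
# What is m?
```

Trace:
`val = 21` → val = 21
`m = 15` → m = 15
`val += m` → val = 36
`m *= 4` → m = 60
`val -= 3` → val = 33
`m //= 3` → m = 20
So m = 20

Answer: 20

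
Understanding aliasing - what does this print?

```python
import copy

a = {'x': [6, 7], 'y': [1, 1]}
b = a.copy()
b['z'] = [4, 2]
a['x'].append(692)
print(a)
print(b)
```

Key concept: shallow copy of dict with mutable values.
Step by step:
`a = {'x': [6, 7], 'y': [1, 1]}` → a = {'x': [6, 7], 'y': [1, 1]}
`b = a.copy()` → b = {'x': [6, 7], 'y': [1, 1]}
`b['z'] = [4, 2]` → b = {'x': [6, 7], 'y': [1, 1], 'z': [4, 2]}
`a['x'].append(692)` → a = {'x': [6, 7, 692], 'y': [1, 1]}; b = {'x': [6, 7, 692], 'y': [1, 1], 'z': [4, 2]}
`print(a)` → prints {'x': [6, 7, 692], 'y': [1, 1]}
`print(b)` → prints {'x': [6, 7, 692], 'y': [1, 1], 'z': [4, 2]}

Answer:
{'x': [6, 7, 692], 'y': [1, 1]}
{'x': [6, 7, 692], 'y': [1, 1], 'z': [4, 2]}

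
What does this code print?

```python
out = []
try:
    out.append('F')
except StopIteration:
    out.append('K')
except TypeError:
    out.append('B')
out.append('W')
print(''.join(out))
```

Execution trace: 'F' (try body, no exception) → 'W' (after the try/except). Output: FW

Answer: FW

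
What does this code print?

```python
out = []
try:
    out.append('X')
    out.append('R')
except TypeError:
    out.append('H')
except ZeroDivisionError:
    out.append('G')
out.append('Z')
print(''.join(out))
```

Execution trace: 'X' (try body) → 'R' (try body, no exception) → 'Z' (after the try/except). Output: XRZ

Answer: XRZ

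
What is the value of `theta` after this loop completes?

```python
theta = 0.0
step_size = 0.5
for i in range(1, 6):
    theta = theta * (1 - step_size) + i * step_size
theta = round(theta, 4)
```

Moving average with lr=0.5
`theta` takes the values: 0.0 → 0.5 → 1.25 → 2.125 → 3.0625 → 4.03125 → 4.0312

Answer: 4.0312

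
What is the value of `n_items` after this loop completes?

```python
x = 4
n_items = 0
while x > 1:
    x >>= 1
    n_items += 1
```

Count right shifts until 1
`n_items` takes the values: 0 → 1 → 2

Answer: 2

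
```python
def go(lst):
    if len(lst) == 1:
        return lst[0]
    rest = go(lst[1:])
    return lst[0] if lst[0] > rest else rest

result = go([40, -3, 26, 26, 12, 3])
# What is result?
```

Recursive max over [40, -3, 26, 26, 12, 3] = 40

Answer: 40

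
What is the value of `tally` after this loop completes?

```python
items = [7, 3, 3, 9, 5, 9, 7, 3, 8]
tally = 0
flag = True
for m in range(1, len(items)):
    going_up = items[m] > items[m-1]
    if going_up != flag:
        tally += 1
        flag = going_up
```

Count direction changes in [7, 3, 3, 9, 5, 9, 7, 3, 8]
`tally` takes the values: 0 → 1 → 2 → 3 → 4 → 5 → 6

Answer: 6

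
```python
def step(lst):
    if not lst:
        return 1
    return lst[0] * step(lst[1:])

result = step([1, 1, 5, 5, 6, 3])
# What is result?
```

Product over [1, 1, 5, 5, 6, 3] = 1 * 1 * 5 * 5 * 6 * 3 = 450

Answer: 450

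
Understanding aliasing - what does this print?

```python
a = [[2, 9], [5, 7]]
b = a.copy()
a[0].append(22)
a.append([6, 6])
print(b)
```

Key concept: shallow copy with nested lists.
Step by step:
`a = [[2, 9], [5, 7]]` → a = [[2, 9], [5, 7]]
`b = a.copy()` → b = [[2, 9], [5, 7]]
`a[0].append(22)` → a = [[2, 9, 22], [5, 7]]; b = [[2, 9, 22], [5, 7]]
`a.append([6, 6])` → a = [[2, 9, 22], [5, 7], [6, 6]]
`print(b)` → prints [[2, 9, 22], [5, 7]]

Answer: [[2, 9, 22], [5, 7]]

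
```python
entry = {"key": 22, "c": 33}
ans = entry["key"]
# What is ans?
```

Trace:
`entry = {"key": 22, "c": 33}` → entry = {'key': 22, 'c': 33}
`ans = entry["key"]` → ans = 22
So ans = 22

Answer: 22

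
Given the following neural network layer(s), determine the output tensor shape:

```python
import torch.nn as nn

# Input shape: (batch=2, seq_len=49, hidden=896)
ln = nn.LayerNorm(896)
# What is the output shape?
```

Input: (2, 49, 896) -> Output: (2, 49, 896)

Answer: (2, 49, 896)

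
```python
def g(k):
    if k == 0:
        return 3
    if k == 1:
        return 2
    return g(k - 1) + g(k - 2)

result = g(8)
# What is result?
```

Build up from base cases: g(0)=3, g(1)=2, g(2)=5, g(3)=7, g(4)=12, g(5)=19, g(6)=31, ..., g(8)=81

Answer: 81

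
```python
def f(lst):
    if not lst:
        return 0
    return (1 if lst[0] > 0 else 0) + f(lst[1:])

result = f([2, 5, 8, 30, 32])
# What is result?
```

Count of positive elements in [2, 5, 8, 30, 32] = 5

Answer: 5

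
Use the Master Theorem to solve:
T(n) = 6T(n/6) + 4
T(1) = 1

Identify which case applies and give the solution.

a=6, b=6, f(n)=4. log_6(6) = 1. Since c=0 < 1, Case 1 applies: T(n) = Θ(n^log_b(a)) = O(n).

Answer: O(n) - Case 1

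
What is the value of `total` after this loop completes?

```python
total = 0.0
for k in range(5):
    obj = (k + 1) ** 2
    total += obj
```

Sum of squared losses 1² + 2² + ... + 5²
`total` takes the values: 0.0 → 1.0 → 5.0 → 14.0 → 30.0 → 55.0

Answer: 55.0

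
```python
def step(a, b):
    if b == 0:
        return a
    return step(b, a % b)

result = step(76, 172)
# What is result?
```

step(76, 172) -> step(172, 76) -> step(76, 20) -> step(20, 16) -> step(16, 4) -> step(4, 0) -> 4

Answer: 4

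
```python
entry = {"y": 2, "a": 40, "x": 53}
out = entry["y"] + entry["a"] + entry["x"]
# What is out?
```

Trace:
`entry = {"y": 2, "a": 40, "x": 53}` → entry = {'y': 2, 'a': 40, 'x': 53}
`out = entry["y"] + entry["a"] + entry["x"]` → out = 95
So out = 95

Answer: 95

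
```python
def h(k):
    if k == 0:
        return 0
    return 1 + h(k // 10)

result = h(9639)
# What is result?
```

Count of digits of 9639: 4

Answer: 4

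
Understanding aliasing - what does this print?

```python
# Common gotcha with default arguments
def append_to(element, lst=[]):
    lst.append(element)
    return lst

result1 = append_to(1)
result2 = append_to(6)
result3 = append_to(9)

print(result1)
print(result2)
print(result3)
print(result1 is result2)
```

Key concept: mutable default argument gotcha.
Step by step:
`result1 = append_to(1)` → result1 = [1]
`result2 = append_to(6)` → result1 = [1, 6] (same object as result2); result2 = [1, 6] (same object as result1)
`result3 = append_to(9)` → result1 = [1, 6, 9] (same object as result2, result3); result2 = [1, 6, 9] (same object as result1, result3); result3 = [1, 6, 9] (same object as result1, result2)
`print(result1)` → prints [1, 6, 9]
`print(result2)` → prints [1, 6, 9]
`print(result3)` → prints [1, 6, 9]
`print(result1 is result2)` → prints True

Answer:
[1, 6, 9]
[1, 6, 9]
[1, 6, 9]
True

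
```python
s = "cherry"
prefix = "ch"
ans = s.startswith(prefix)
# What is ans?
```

Trace:
`s = "cherry"` → s = 'cherry'
`prefix = "ch"` → prefix = 'ch'
`ans = s.startswith(prefix)` → ans = True
So ans = True

Answer: True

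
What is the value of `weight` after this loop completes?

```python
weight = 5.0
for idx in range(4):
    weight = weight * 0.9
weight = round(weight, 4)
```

Exponential decay: 5.0 * 0.9^4
`weight` takes the values: 5.0 → 4.5 → 4.05 → 3.645 → 3.2805

Answer: 3.2805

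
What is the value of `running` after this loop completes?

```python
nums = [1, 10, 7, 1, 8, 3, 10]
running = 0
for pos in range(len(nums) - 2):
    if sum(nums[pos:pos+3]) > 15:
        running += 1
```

Count windows with sum > 15
`running` takes the values: 0 → 1 → 2 → 3 → 4

Answer: 4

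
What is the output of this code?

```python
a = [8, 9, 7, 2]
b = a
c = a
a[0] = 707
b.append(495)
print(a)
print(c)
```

Key concept: multiple aliases.
Step by step:
`a = [8, 9, 7, 2]` → a = [8, 9, 7, 2]
`b = a` → b = [8, 9, 7, 2] (same object as a)
`c = a` → c = [8, 9, 7, 2] (same object as a, b)
`a[0] = 707` → a = [707, 9, 7, 2] (same object as b, c); b = [707, 9, 7, 2] (same object as a, c); c = [707, 9, 7, 2] (same object as a, b)
`b.append(495)` → a = [707, 9, 7, 2, 495] (same object as b, c); b = [707, 9, 7, 2, 495] (same object as a, c); c = [707, 9, 7, 2, 495] (same object as a, b)
`print(a)` → prints [707, 9, 7, 2, 495]
`print(c)` → prints [707, 9, 7, 2, 495]

Answer:
[707, 9, 7, 2, 495]
[707, 9, 7, 2, 495]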